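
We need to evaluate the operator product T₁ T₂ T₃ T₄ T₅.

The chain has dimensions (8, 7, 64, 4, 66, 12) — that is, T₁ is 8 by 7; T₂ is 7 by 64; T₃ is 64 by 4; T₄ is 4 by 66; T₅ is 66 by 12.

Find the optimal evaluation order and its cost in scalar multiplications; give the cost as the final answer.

5568

Adjacent pairs: T₁T₂ = 8·7·64 = 3584; T₂T₃ = 7·64·4 = 1792; T₃T₄ = 64·4·66 = 16896; T₄T₅ = 4·66·12 = 3168.
Length 3: T₁..T₃: k=1: 0+1792+8·7·4=2016; k=2: 3584+0+8·64·4=5632 → min 2016 | T₂..T₄: k=2: 0+16896+7·64·66=46464; k=3: 1792+0+7·4·66=3640 → min 3640 | T₃..T₅: k=3: 0+3168+64·4·12=6240; k=4: 16896+0+64·66·12=67584 → min 6240.
Length 4: T₁..T₄: k=1: 0+3640+8·7·66=7336; k=2: 3584+16896+8·64·66=54272; k=3: 2016+0+8·4·66=4128 → min 4128 | T₂..T₅: k=2: 0+6240+7·64·12=11616; k=3: 1792+3168+7·4·12=5296; k=4: 3640+0+7·66·12=9184 → min 5296.
Length 5: T₁..T₅: k=1: 0+5296+8·7·12=5968; k=2: 3584+6240+8·64·12=15968; k=3: 2016+3168+8·4·12=5568; k=4: 4128+0+8·66·12=10464 → min 5568.
Optimal parenthesization: ((T₁ (T₂ T₃)) (T₄ T₅)) with cost 5568.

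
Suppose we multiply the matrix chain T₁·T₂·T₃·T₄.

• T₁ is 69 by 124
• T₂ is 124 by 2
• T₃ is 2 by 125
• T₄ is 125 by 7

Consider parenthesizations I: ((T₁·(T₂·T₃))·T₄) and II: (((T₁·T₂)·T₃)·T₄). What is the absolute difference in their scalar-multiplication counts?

Order I = ((T₁·(T₂·T₃))·T₄): (T₂·T₃): 124×2 by 2×125 → 124×125, cost 124·2·125 = 31000; (T₁·(T₂·T₃)): 69×124 by 124×125 → 69×125, cost 69·124·125 = 1069500; cumulative 1100500; ((T₁·(T₂·T₃))·T₄): 69×125 by 125×7 → 69×7, cost 69·125·7 = 60375; cumulative 1160875. Total 1160875.
Order II = (((T₁·T₂)·T₃)·T₄): (T₁·T₂): 69×124 by 124×2 → 69×2, cost 69·124·2 = 17112; ((T₁·T₂)·T₃): 69×2 by 2×125 → 69×125, cost 69·2·125 = 17250; cumulative 34362; (((T₁·T₂)·T₃)·T₄): 69×125 by 125×7 → 69×7, cost 69·125·7 = 60375; cumulative 94737. Total 94737.
Difference: |1160875 − 94737| = 1066138.

1066138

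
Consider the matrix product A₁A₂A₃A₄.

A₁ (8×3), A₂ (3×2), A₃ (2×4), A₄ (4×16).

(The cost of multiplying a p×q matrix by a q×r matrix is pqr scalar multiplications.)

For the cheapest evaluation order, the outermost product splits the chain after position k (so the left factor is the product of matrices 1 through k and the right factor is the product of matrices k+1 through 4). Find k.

Adjacent pairs: A₁A₂ = 8·3·2 = 48; A₂A₃ = 3·2·4 = 24; A₃A₄ = 2·4·16 = 128.
Length 3: A₁..A₃: k=1: 0+24+8·3·4=120; k=2: 48+0+8·2·4=112 → min 112 | A₂..A₄: k=2: 0+128+3·2·16=224; k=3: 24+0+3·4·16=216 → min 216.
Top-level splits: k=1: (A₁..A₁)·(A₂..A₄) → 0+216+8·3·16 = 600; k=2: (A₁..A₂)·(A₃..A₄) → 48+128+8·2·16 = 432; k=3: (A₁..A₃)·(A₄..A₄) → 112+0+8·4·16 = 624.
Best split is after A₂, i.e. k = 2.

2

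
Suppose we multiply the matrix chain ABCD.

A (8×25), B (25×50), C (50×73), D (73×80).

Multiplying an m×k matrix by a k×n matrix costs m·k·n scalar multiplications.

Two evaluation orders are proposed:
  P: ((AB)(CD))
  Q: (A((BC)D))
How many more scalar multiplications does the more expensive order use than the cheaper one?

80750

Order P = ((AB)(CD)): (AB): 8×25 by 25×50 → 8×50, cost 8·25·50 = 10000; (CD): 50×73 by 73×80 → 50×80, cost 50·73·80 = 292000; ((AB)(CD)): 8×50 by 50×80 → 8×80, cost 8·50·80 = 32000; cumulative 334000. Total 334000.
Order Q = (A((BC)D)): (BC): 25×50 by 50×73 → 25×73, cost 25·50·73 = 91250; ((BC)D): 25×73 by 73×80 → 25×80, cost 25·73·80 = 146000; cumulative 237250; (A((BC)D)): 8×25 by 25×80 → 8×80, cost 8·25·80 = 16000; cumulative 253250. Total 253250.
Difference: |334000 − 253250| = 80750.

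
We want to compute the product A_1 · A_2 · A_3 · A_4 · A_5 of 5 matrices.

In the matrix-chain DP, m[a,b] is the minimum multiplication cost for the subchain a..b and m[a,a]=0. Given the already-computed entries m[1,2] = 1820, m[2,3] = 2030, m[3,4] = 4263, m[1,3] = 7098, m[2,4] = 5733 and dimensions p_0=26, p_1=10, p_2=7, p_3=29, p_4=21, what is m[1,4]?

9905

m[1,4] = min over k∈[1,3] of m[1,k]+m[k+1,4]+p_{0}·p_k·p_{4}.
k=1: 0 + 5733 + 26·10·21 = 11193; k=2: 1820 + 4263 + 26·7·21 = 9905; k=3: 7098 + 0 + 26·29·21 = 22932.
Minimum: 9905 at k=2.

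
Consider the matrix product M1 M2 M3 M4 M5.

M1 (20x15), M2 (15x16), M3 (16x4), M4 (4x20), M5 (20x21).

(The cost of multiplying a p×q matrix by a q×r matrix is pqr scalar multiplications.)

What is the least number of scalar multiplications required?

Adjacent pairs: M1M2 = 20·15·16 = 4800; M2M3 = 15·16·4 = 960; M3M4 = 16·4·20 = 1280; M4M5 = 4·20·21 = 1680.
Length 3: M1..M3: k=1: 0+960+20·15·4=2160; k=2: 4800+0+20·16·4=6080 → min 2160 | M2..M4: k=2: 0+1280+15·16·20=6080; k=3: 960+0+15·4·20=2160 → min 2160 | M3..M5: k=3: 0+1680+16·4·21=3024; k=4: 1280+0+16·20·21=8000 → min 3024.
Length 4: M1..M4: k=1: 0+2160+20·15·20=8160; k=2: 4800+1280+20·16·20=12480; k=3: 2160+0+20·4·20=3760 → min 3760 | M2..M5: k=2: 0+3024+15·16·21=8064; k=3: 960+1680+15·4·21=3900; k=4: 2160+0+15·20·21=8460 → min 3900.
Length 5: M1..M5: k=1: 0+3900+20·15·21=10200; k=2: 4800+3024+20·16·21=14544; k=3: 2160+1680+20·4·21=5520; k=4: 3760+0+20·20·21=12160 → min 5520.
Optimal order: ((M1 (M2 M3)) (M4 M5)) with cost 5520.

5520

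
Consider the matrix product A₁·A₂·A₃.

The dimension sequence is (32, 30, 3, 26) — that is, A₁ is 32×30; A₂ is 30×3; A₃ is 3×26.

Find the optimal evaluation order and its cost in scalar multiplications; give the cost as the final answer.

5376

(A₁·(A₂·A₃)): cost 27300.
((A₁·A₂)·A₃): cost 5376.
Optimal: ((A₁·A₂)·A₃) with cost 5376.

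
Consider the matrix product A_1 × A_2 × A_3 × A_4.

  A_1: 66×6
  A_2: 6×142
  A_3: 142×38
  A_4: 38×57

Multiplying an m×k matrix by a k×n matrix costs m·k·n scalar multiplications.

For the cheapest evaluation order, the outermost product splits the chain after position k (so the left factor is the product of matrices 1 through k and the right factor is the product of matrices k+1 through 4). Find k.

Adjacent pairs: A_1A_2 = 66·6·142 = 56232; A_2A_3 = 6·142·38 = 32376; A_3A_4 = 142·38·57 = 307572.
Length 3: A_1..A_3: k=1: 0+32376+66·6·38=47424; k=2: 56232+0+66·142·38=412368 → min 47424 | A_2..A_4: k=2: 0+307572+6·142·57=356136; k=3: 32376+0+6·38·57=45372 → min 45372.
Top-level splits: k=1: (A_1..A_1)·(A_2..A_4) → 0+45372+66·6·57 = 67944; k=2: (A_1..A_2)·(A_3..A_4) → 56232+307572+66·142·57 = 898008; k=3: (A_1..A_3)·(A_4..A_4) → 47424+0+66·38·57 = 190380.
Best split is after A_1, i.e. k = 1.

1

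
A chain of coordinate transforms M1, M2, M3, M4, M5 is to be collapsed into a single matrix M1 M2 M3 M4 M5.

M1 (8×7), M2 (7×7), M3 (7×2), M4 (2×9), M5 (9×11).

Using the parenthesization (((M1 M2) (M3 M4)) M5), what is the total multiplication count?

(M1 M2): 8×7 by 7×7 → 8×7, cost 8·7·7 = 392
(M3 M4): 7×2 by 2×9 → 7×9, cost 7·2·9 = 126
((M1 M2) (M3 M4)): 8×7 by 7×9 → 8×9, cost 8·7·9 = 504; cumulative 1022
(((M1 M2) (M3 M4)) M5): 8×9 by 9×11 → 8×11, cost 8·9·11 = 792; cumulative 1814
Total: 1814 scalar multiplications.

1814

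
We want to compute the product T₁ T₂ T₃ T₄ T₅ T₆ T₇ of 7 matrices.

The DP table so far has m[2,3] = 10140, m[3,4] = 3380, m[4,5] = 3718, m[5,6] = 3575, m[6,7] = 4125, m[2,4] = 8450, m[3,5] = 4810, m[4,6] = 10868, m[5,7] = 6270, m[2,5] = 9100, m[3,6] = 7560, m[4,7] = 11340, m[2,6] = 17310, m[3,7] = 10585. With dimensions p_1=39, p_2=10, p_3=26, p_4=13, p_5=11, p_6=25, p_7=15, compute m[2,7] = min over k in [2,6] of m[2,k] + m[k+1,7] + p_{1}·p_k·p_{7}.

m[2,7] = min over k∈[2,6] of m[2,k]+m[k+1,7]+p_{1}·p_k·p_{7}.
k=2: 0 + 10585 + 39·10·15 = 16435; k=3: 10140 + 11340 + 39·26·15 = 36690; k=4: 8450 + 6270 + 39·13·15 = 22325; k=5: 9100 + 4125 + 39·11·15 = 19660; k=6: 17310 + 0 + 39·25·15 = 31935.
Minimum: 16435 at k=2.

16435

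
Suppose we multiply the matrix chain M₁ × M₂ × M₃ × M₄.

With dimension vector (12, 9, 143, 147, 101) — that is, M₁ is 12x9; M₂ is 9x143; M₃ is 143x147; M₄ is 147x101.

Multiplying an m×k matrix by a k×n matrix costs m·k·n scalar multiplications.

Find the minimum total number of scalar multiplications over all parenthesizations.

333720

Adjacent pairs: M₁M₂ = 12·9·143 = 15444; M₂M₃ = 9·143·147 = 189189; M₃M₄ = 143·147·101 = 2123121.
Length 3: M₁..M₃: k=1: 0+189189+12·9·147=205065; k=2: 15444+0+12·143·147=267696 → min 205065 | M₂..M₄: k=2: 0+2123121+9·143·101=2253108; k=3: 189189+0+9·147·101=322812 → min 322812.
Length 4: M₁..M₄: k=1: 0+322812+12·9·101=333720; k=2: 15444+2123121+12·143·101=2311881; k=3: 205065+0+12·147·101=383229 → min 333720.
Optimal order: (M₁ × ((M₂ × M₃) × M₄)) with cost 333720.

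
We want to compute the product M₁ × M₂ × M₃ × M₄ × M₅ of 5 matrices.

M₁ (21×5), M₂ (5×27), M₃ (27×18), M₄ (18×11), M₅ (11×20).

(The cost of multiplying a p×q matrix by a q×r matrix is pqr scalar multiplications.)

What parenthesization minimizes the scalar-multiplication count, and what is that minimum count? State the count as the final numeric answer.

Adjacent pairs: M₁M₂ = 21·5·27 = 2835; M₂M₃ = 5·27·18 = 2430; M₃M₄ = 27·18·11 = 5346; M₄M₅ = 18·11·20 = 3960.
Length 3: M₁..M₃: k=1: 0+2430+21·5·18=4320; k=2: 2835+0+21·27·18=13041 → min 4320 | M₂..M₄: k=2: 0+5346+5·27·11=6831; k=3: 2430+0+5·18·11=3420 → min 3420 | M₃..M₅: k=3: 0+3960+27·18·20=13680; k=4: 5346+0+27·11·20=11286 → min 11286.
Length 4: M₁..M₄: k=1: 0+3420+21·5·11=4575; k=2: 2835+5346+21·27·11=14418; k=3: 4320+0+21·18·11=8478 → min 4575 | M₂..M₅: k=2: 0+11286+5·27·20=13986; k=3: 2430+3960+5·18·20=8190; k=4: 3420+0+5·11·20=4520 → min 4520.
Length 5: M₁..M₅: k=1: 0+4520+21·5·20=6620; k=2: 2835+11286+21·27·20=25461; k=3: 4320+3960+21·18·20=15840; k=4: 4575+0+21·11·20=9195 → min 6620.
Optimal parenthesization: (M₁ × (((M₂ × M₃) × M₄) × M₅)) with cost 6620.

6620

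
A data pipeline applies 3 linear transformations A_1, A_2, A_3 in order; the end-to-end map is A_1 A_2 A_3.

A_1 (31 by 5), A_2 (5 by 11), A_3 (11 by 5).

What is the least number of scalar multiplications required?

1050

Order (A_1 (A_2 A_3)): (A_2 A_3): 5×11 by 11×5 → 5×5, cost 5·11·5 = 275; (A_1 (A_2 A_3)): 31×5 by 5×5 → 31×5, cost 31·5·5 = 775; cumulative 1050. Total 1050.
Order ((A_1 A_2) A_3): (A_1 A_2): 31×5 by 5×11 → 31×11, cost 31·5·11 = 1705; ((A_1 A_2) A_3): 31×11 by 11×5 → 31×5, cost 31·11·5 = 1705; cumulative 3410. Total 3410.
Minimum: 1050.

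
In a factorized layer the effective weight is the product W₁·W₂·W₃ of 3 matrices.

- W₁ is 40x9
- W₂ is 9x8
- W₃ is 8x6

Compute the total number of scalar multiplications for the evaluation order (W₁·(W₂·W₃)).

2592

(W₂·W₃): 9×8 by 8×6 → 9×6, cost 9·8·6 = 432
(W₁·(W₂·W₃)): 40×9 by 9×6 → 40×6, cost 40·9·6 = 2160; cumulative 2592
Total: 2592 scalar multiplications.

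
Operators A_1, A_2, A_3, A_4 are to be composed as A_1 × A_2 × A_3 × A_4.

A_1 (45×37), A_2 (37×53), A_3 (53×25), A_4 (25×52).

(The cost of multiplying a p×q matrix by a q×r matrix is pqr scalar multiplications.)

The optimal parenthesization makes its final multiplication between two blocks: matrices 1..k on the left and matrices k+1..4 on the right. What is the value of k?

3

Adjacent pairs: A_1A_2 = 45·37·53 = 88245; A_2A_3 = 37·53·25 = 49025; A_3A_4 = 53·25·52 = 68900.
Length 3: A_1..A_3: k=1: 0+49025+45·37·25=90650; k=2: 88245+0+45·53·25=147870 → min 90650 | A_2..A_4: k=2: 0+68900+37·53·52=170872; k=3: 49025+0+37·25·52=97125 → min 97125.
Top-level splits: k=1: (A_1..A_1)·(A_2..A_4) → 0+97125+45·37·52 = 183705; k=2: (A_1..A_2)·(A_3..A_4) → 88245+68900+45·53·52 = 281165; k=3: (A_1..A_3)·(A_4..A_4) → 90650+0+45·25·52 = 149150.
Best split is after A_3, i.e. k = 3.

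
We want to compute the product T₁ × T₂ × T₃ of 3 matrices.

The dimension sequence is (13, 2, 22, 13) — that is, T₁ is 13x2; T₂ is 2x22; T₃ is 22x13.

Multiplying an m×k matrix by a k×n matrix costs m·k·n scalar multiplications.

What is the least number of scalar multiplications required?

Order (T₁ × (T₂ × T₃)): (T₂ × T₃): 2×22 by 22×13 → 2×13, cost 2·22·13 = 572; (T₁ × (T₂ × T₃)): 13×2 by 2×13 → 13×13, cost 13·2·13 = 338; cumulative 910. Total 910.
Order ((T₁ × T₂) × T₃): (T₁ × T₂): 13×2 by 2×22 → 13×22, cost 13·2·22 = 572; ((T₁ × T₂) × T₃): 13×22 by 22×13 → 13×13, cost 13·22·13 = 3718; cumulative 4290. Total 4290.
Minimum: 910.

910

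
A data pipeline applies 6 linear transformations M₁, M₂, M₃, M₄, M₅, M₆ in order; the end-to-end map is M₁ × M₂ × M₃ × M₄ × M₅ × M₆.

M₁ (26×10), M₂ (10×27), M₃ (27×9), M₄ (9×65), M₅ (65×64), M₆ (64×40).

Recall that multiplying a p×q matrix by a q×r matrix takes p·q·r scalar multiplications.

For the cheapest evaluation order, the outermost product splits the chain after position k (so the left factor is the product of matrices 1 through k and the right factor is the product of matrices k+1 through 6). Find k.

Adjacent pairs: M₁M₂ = 26·10·27 = 7020; M₂M₃ = 10·27·9 = 2430; M₃M₄ = 27·9·65 = 15795; M₄M₅ = 9·65·64 = 37440; M₅M₆ = 65·64·40 = 166400.
Length 3: M₁..M₃: k=1: 0+2430+26·10·9=4770; k=2: 7020+0+26·27·9=13338 → min 4770 | M₂..M₄: k=2: 0+15795+10·27·65=33345; k=3: 2430+0+10·9·65=8280 → min 8280 | M₃..M₅: k=3: 0+37440+27·9·64=52992; k=4: 15795+0+27·65·64=128115 → min 52992 | M₄..M₆: k=4: 0+166400+9·65·40=189800; k=5: 37440+0+9·64·40=60480 → min 60480.
Length 4: M₁..M₄: k=1: 0+8280+26·10·65=25180; k=2: 7020+15795+26·27·65=68445; k=3: 4770+0+26·9·65=19980 → min 19980 | M₂..M₅: k=2: 0+52992+10·27·64=70272; k=3: 2430+37440+10·9·64=45630; k=4: 8280+0+10·65·64=49880 → min 45630 | M₃..M₆: k=3: 0+60480+27·9·40=70200; k=4: 15795+166400+27·65·40=252395; k=5: 52992+0+27·64·40=122112 → min 70200.
Length 5: M₁..M₅: k=1: 0+45630+26·10·64=62270; k=2: 7020+52992+26·27·64=104940; k=3: 4770+37440+26·9·64=57186; k=4: 19980+0+26·65·64=128140 → min 57186 | M₂..M₆: k=2: 0+70200+10·27·40=81000; k=3: 2430+60480+10·9·40=66510; k=4: 8280+166400+10·65·40=200680; k=5: 45630+0+10·64·40=71230 → min 66510.
Top-level splits: k=1: (M₁..M₁)·(M₂..M₆) → 0+66510+26·10·40 = 76910; k=2: (M₁..M₂)·(M₃..M₆) → 7020+70200+26·27·40 = 105300; k=3: (M₁..M₃)·(M₄..M₆) → 4770+60480+26·9·40 = 74610; k=4: (M₁..M₄)·(M₅..M₆) → 19980+166400+26·65·40 = 253980; k=5: (M₁..M₅)·(M₆..M₆) → 57186+0+26·64·40 = 123746.
Best split is after M₃, i.e. k = 3.

3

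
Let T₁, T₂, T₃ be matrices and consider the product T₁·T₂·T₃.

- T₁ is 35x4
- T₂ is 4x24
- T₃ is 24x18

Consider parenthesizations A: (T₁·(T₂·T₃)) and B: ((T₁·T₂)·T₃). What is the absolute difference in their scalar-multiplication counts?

Order A = (T₁·(T₂·T₃)): (T₂·T₃): 4×24 by 24×18 → 4×18, cost 4·24·18 = 1728; (T₁·(T₂·T₃)): 35×4 by 4×18 → 35×18, cost 35·4·18 = 2520; cumulative 4248. Total 4248.
Order B = ((T₁·T₂)·T₃): (T₁·T₂): 35×4 by 4×24 → 35×24, cost 35·4·24 = 3360; ((T₁·T₂)·T₃): 35×24 by 24×18 → 35×18, cost 35·24·18 = 15120; cumulative 18480. Total 18480.
Difference: |4248 − 18480| = 14232.

14232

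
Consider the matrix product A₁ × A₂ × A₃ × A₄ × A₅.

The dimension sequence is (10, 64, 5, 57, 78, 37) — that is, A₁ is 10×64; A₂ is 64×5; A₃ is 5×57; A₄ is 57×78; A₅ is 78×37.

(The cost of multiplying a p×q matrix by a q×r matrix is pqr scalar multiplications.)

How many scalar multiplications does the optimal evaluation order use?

Adjacent pairs: A₁A₂ = 10·64·5 = 3200; A₂A₃ = 64·5·57 = 18240; A₃A₄ = 5·57·78 = 22230; A₄A₅ = 57·78·37 = 164502.
Length 3: A₁..A₃: k=1: 0+18240+10·64·57=54720; k=2: 3200+0+10·5·57=6050 → min 6050 | A₂..A₄: k=2: 0+22230+64·5·78=47190; k=3: 18240+0+64·57·78=302784 → min 47190 | A₃..A₅: k=3: 0+164502+5·57·37=175047; k=4: 22230+0+5·78·37=36660 → min 36660.
Length 4: A₁..A₄: k=1: 0+47190+10·64·78=97110; k=2: 3200+22230+10·5·78=29330; k=3: 6050+0+10·57·78=50510 → min 29330 | A₂..A₅: k=2: 0+36660+64·5·37=48500; k=3: 18240+164502+64·57·37=317718; k=4: 47190+0+64·78·37=231894 → min 48500.
Length 5: A₁..A₅: k=1: 0+48500+10·64·37=72180; k=2: 3200+36660+10·5·37=41710; k=3: 6050+164502+10·57·37=191642; k=4: 29330+0+10·78·37=58190 → min 41710.
Optimal order: ((A₁ × A₂) × ((A₃ × A₄) × A₅)) with cost 41710.

41710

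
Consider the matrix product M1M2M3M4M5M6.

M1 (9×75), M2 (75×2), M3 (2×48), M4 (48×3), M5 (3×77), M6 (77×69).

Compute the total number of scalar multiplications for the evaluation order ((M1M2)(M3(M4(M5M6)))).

(M1M2): 9×75 by 75×2 → 9×2, cost 9·75·2 = 1350
(M5M6): 3×77 by 77×69 → 3×69, cost 3·77·69 = 15939
(M4(M5M6)): 48×3 by 3×69 → 48×69, cost 48·3·69 = 9936; cumulative 25875
(M3(M4(M5M6))): 2×48 by 48×69 → 2×69, cost 2·48·69 = 6624; cumulative 32499
((M1M2)(M3(M4(M5M6)))): 9×2 by 2×69 → 9×69, cost 9·2·69 = 1242; cumulative 35091
Total: 35091 scalar multiplications.

35091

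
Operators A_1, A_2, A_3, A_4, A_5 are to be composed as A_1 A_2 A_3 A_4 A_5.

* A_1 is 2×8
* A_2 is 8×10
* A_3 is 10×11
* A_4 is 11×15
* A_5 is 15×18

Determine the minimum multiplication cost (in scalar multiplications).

Adjacent pairs: A_1A_2 = 2·8·10 = 160; A_2A_3 = 8·10·11 = 880; A_3A_4 = 10·11·15 = 1650; A_4A_5 = 11·15·18 = 2970.
Length 3: A_1..A_3: k=1: 0+880+2·8·11=1056; k=2: 160+0+2·10·11=380 → min 380 | A_2..A_4: k=2: 0+1650+8·10·15=2850; k=3: 880+0+8·11·15=2200 → min 2200 | A_3..A_5: k=3: 0+2970+10·11·18=4950; k=4: 1650+0+10·15·18=4350 → min 4350.
Length 4: A_1..A_4: k=1: 0+2200+2·8·15=2440; k=2: 160+1650+2·10·15=2110; k=3: 380+0+2·11·15=710 → min 710 | A_2..A_5: k=2: 0+4350+8·10·18=5790; k=3: 880+2970+8·11·18=5434; k=4: 2200+0+8·15·18=4360 → min 4360.
Length 5: A_1..A_5: k=1: 0+4360+2·8·18=4648; k=2: 160+4350+2·10·18=4870; k=3: 380+2970+2·11·18=3746; k=4: 710+0+2·15·18=1250 → min 1250.
Optimal order: ((((A_1 A_2) A_3) A_4) A_5) with cost 1250.

1250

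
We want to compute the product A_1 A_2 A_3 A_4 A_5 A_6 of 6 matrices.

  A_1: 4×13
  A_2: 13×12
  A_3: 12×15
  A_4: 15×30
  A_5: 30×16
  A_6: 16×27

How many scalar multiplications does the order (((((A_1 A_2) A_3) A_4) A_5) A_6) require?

6792

(A_1 A_2): 4×13 by 13×12 → 4×12, cost 4·13·12 = 624
((A_1 A_2) A_3): 4×12 by 12×15 → 4×15, cost 4·12·15 = 720; cumulative 1344
(((A_1 A_2) A_3) A_4): 4×15 by 15×30 → 4×30, cost 4·15·30 = 1800; cumulative 3144
((((A_1 A_2) A_3) A_4) A_5): 4×30 by 30×16 → 4×16, cost 4·30·16 = 1920; cumulative 5064
(((((A_1 A_2) A_3) A_4) A_5) A_6): 4×16 by 16×27 → 4×27, cost 4·16·27 = 1728; cumulative 6792
Total: 6792 scalar multiplications.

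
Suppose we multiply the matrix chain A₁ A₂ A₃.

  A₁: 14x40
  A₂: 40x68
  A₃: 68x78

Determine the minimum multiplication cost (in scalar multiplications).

112336

Order (A₁ (A₂ A₃)): (A₂ A₃): 40×68 by 68×78 → 40×78, cost 40·68·78 = 212160; (A₁ (A₂ A₃)): 14×40 by 40×78 → 14×78, cost 14·40·78 = 43680; cumulative 255840. Total 255840.
Order ((A₁ A₂) A₃): (A₁ A₂): 14×40 by 40×68 → 14×68, cost 14·40·68 = 38080; ((A₁ A₂) A₃): 14×68 by 68×78 → 14×78, cost 14·68·78 = 74256; cumulative 112336. Total 112336.
Minimum: 112336.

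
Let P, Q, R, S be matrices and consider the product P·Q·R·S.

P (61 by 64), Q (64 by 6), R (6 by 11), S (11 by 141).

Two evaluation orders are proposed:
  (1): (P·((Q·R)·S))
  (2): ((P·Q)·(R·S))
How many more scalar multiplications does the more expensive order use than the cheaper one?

569616

Order (1) = (P·((Q·R)·S)): (Q·R): 64×6 by 6×11 → 64×11, cost 64·6·11 = 4224; ((Q·R)·S): 64×11 by 11×141 → 64×141, cost 64·11·141 = 99264; cumulative 103488; (P·((Q·R)·S)): 61×64 by 64×141 → 61×141, cost 61·64·141 = 550464; cumulative 653952. Total 653952.
Order (2) = ((P·Q)·(R·S)): (P·Q): 61×64 by 64×6 → 61×6, cost 61·64·6 = 23424; (R·S): 6×11 by 11×141 → 6×141, cost 6·11·141 = 9306; ((P·Q)·(R·S)): 61×6 by 6×141 → 61×141, cost 61·6·141 = 51606; cumulative 84336. Total 84336.
Difference: |653952 − 84336| = 569616.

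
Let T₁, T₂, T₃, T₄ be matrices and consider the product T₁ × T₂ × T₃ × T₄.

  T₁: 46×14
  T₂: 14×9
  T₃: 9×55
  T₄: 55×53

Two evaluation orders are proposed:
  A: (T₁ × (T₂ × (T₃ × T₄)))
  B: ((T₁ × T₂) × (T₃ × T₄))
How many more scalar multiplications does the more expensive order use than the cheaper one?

Order A = (T₁ × (T₂ × (T₃ × T₄))): (T₃ × T₄): 9×55 by 55×53 → 9×53, cost 9·55·53 = 26235; (T₂ × (T₃ × T₄)): 14×9 by 9×53 → 14×53, cost 14·9·53 = 6678; cumulative 32913; (T₁ × (T₂ × (T₃ × T₄))): 46×14 by 14×53 → 46×53, cost 46·14·53 = 34132; cumulative 67045. Total 67045.
Order B = ((T₁ × T₂) × (T₃ × T₄)): (T₁ × T₂): 46×14 by 14×9 → 46×9, cost 46·14·9 = 5796; (T₃ × T₄): 9×55 by 55×53 → 9×53, cost 9·55·53 = 26235; ((T₁ × T₂) × (T₃ × T₄)): 46×9 by 9×53 → 46×53, cost 46·9·53 = 21942; cumulative 53973. Total 53973.
Difference: |67045 − 53973| = 13072.

13072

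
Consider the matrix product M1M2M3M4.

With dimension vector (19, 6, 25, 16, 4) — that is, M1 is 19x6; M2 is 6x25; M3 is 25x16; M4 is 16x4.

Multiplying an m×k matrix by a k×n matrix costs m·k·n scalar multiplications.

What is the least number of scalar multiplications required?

2656

Adjacent pairs: M1M2 = 19·6·25 = 2850; M2M3 = 6·25·16 = 2400; M3M4 = 25·16·4 = 1600.
Length 3: M1..M3: k=1: 0+2400+19·6·16=4224; k=2: 2850+0+19·25·16=10450 → min 4224 | M2..M4: k=2: 0+1600+6·25·4=2200; k=3: 2400+0+6·16·4=2784 → min 2200.
Length 4: M1..M4: k=1: 0+2200+19·6·4=2656; k=2: 2850+1600+19·25·4=6350; k=3: 4224+0+19·16·4=5440 → min 2656.
Optimal order: (M1(M2(M3M4))) with cost 2656.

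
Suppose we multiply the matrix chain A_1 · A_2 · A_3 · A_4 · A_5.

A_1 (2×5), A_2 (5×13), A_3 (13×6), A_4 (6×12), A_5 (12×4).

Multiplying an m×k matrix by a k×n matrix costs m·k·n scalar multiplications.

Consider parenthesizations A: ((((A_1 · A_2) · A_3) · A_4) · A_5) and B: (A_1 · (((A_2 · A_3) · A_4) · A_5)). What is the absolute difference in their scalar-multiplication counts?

Order A = ((((A_1 · A_2) · A_3) · A_4) · A_5): (A_1 · A_2): 2×5 by 5×13 → 2×13, cost 2·5·13 = 130; ((A_1 · A_2) · A_3): 2×13 by 13×6 → 2×6, cost 2·13·6 = 156; cumulative 286; (((A_1 · A_2) · A_3) · A_4): 2×6 by 6×12 → 2×12, cost 2·6·12 = 144; cumulative 430; ((((A_1 · A_2) · A_3) · A_4) · A_5): 2×12 by 12×4 → 2×4, cost 2·12·4 = 96; cumulative 526. Total 526.
Order B = (A_1 · (((A_2 · A_3) · A_4) · A_5)): (A_2 · A_3): 5×13 by 13×6 → 5×6, cost 5·13·6 = 390; ((A_2 · A_3) · A_4): 5×6 by 6×12 → 5×12, cost 5·6·12 = 360; cumulative 750; (((A_2 · A_3) · A_4) · A_5): 5×12 by 12×4 → 5×4, cost 5·12·4 = 240; cumulative 990; (A_1 · (((A_2 · A_3) · A_4) · A_5)): 2×5 by 5×4 → 2×4, cost 2·5·4 = 40; cumulative 1030. Total 1030.
Difference: |526 − 1030| = 504.

504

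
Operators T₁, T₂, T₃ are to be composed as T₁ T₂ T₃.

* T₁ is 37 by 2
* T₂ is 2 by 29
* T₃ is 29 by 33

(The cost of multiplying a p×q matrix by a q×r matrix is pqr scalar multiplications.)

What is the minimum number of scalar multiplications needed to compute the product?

Order (T₁ (T₂ T₃)): (T₂ T₃): 2×29 by 29×33 → 2×33, cost 2·29·33 = 1914; (T₁ (T₂ T₃)): 37×2 by 2×33 → 37×33, cost 37·2·33 = 2442; cumulative 4356. Total 4356.
Order ((T₁ T₂) T₃): (T₁ T₂): 37×2 by 2×29 → 37×29, cost 37·2·29 = 2146; ((T₁ T₂) T₃): 37×29 by 29×33 → 37×33, cost 37·29·33 = 35409; cumulative 37555. Total 37555.
Minimum: 4356.

4356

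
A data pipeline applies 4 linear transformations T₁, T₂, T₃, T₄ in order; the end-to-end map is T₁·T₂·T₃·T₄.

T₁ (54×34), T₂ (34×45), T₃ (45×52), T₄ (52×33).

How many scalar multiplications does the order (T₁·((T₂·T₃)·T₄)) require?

(T₂·T₃): 34×45 by 45×52 → 34×52, cost 34·45·52 = 79560
((T₂·T₃)·T₄): 34×52 by 52×33 → 34×33, cost 34·52·33 = 58344; cumulative 137904
(T₁·((T₂·T₃)·T₄)): 54×34 by 34×33 → 54×33, cost 54·34·33 = 60588; cumulative 198492
Total: 198492 scalar multiplications.

198492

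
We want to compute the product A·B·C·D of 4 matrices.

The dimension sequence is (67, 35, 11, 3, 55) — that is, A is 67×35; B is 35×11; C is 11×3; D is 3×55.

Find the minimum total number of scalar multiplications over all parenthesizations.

19245

Adjacent pairs: AB = 67·35·11 = 25795; BC = 35·11·3 = 1155; CD = 11·3·55 = 1815.
Length 3: A..C: k=1: 0+1155+67·35·3=8190; k=2: 25795+0+67·11·3=28006 → min 8190 | B..D: k=2: 0+1815+35·11·55=22990; k=3: 1155+0+35·3·55=6930 → min 6930.
Length 4: A..D: k=1: 0+6930+67·35·55=135905; k=2: 25795+1815+67·11·55=68145; k=3: 8190+0+67·3·55=19245 → min 19245.
Optimal order: ((A·(B·C))·D) with cost 19245.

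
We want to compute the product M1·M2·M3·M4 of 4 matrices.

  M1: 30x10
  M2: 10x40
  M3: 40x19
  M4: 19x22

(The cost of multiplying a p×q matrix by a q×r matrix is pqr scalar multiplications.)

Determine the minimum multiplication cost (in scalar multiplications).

18380

Adjacent pairs: M1M2 = 30·10·40 = 12000; M2M3 = 10·40·19 = 7600; M3M4 = 40·19·22 = 16720.
Length 3: M1..M3: k=1: 0+7600+30·10·19=13300; k=2: 12000+0+30·40·19=34800 → min 13300 | M2..M4: k=2: 0+16720+10·40·22=25520; k=3: 7600+0+10·19·22=11780 → min 11780.
Length 4: M1..M4: k=1: 0+11780+30·10·22=18380; k=2: 12000+16720+30·40·22=55120; k=3: 13300+0+30·19·22=25840 → min 18380.
Optimal order: (M1·((M2·M3)·M4)) with cost 18380.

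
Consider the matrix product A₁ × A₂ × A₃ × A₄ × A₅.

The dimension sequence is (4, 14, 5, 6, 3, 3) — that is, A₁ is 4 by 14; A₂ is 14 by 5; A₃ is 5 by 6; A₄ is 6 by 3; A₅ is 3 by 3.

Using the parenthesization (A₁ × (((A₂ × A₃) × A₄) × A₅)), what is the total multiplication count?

966

(A₂ × A₃): 14×5 by 5×6 → 14×6, cost 14·5·6 = 420
((A₂ × A₃) × A₄): 14×6 by 6×3 → 14×3, cost 14·6·3 = 252; cumulative 672
(((A₂ × A₃) × A₄) × A₅): 14×3 by 3×3 → 14×3, cost 14·3·3 = 126; cumulative 798
(A₁ × (((A₂ × A₃) × A₄) × A₅)): 4×14 by 14×3 → 4×3, cost 4·14·3 = 168; cumulative 966
Total: 966 scalar multiplications.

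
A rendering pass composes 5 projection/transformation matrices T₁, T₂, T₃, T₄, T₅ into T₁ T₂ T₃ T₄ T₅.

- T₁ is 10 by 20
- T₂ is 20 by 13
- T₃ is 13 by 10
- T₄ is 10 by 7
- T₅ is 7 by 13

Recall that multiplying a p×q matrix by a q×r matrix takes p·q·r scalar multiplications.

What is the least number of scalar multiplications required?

Adjacent pairs: T₁T₂ = 10·20·13 = 2600; T₂T₃ = 20·13·10 = 2600; T₃T₄ = 13·10·7 = 910; T₄T₅ = 10·7·13 = 910.
Length 3: T₁..T₃: k=1: 0+2600+10·20·10=4600; k=2: 2600+0+10·13·10=3900 → min 3900 | T₂..T₄: k=2: 0+910+20·13·7=2730; k=3: 2600+0+20·10·7=4000 → min 2730 | T₃..T₅: k=3: 0+910+13·10·13=2600; k=4: 910+0+13·7·13=2093 → min 2093.
Length 4: T₁..T₄: k=1: 0+2730+10·20·7=4130; k=2: 2600+910+10·13·7=4420; k=3: 3900+0+10·10·7=4600 → min 4130 | T₂..T₅: k=2: 0+2093+20·13·13=5473; k=3: 2600+910+20·10·13=6110; k=4: 2730+0+20·7·13=4550 → min 4550.
Length 5: T₁..T₅: k=1: 0+4550+10·20·13=7150; k=2: 2600+2093+10·13·13=6383; k=3: 3900+910+10·10·13=6110; k=4: 4130+0+10·7·13=5040 → min 5040.
Optimal order: ((T₁ (T₂ (T₃ T₄))) T₅) with cost 5040.

5040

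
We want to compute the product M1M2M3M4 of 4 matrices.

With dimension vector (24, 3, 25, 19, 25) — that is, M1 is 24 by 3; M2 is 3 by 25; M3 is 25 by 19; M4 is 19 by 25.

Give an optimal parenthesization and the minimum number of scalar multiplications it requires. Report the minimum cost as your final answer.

Adjacent pairs: M1M2 = 24·3·25 = 1800; M2M3 = 3·25·19 = 1425; M3M4 = 25·19·25 = 11875.
Length 3: M1..M3: k=1: 0+1425+24·3·19=2793; k=2: 1800+0+24·25·19=13200 → min 2793 | M2..M4: k=2: 0+11875+3·25·25=13750; k=3: 1425+0+3·19·25=2850 → min 2850.
Length 4: M1..M4: k=1: 0+2850+24·3·25=4650; k=2: 1800+11875+24·25·25=28675; k=3: 2793+0+24·19·25=14193 → min 4650.
Optimal parenthesization: (M1((M2M3)M4)) with cost 4650.

4650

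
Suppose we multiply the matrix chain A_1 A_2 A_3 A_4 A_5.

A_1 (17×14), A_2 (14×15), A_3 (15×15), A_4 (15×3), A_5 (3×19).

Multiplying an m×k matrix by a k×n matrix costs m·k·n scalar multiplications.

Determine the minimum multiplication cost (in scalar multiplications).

2988

Adjacent pairs: A_1A_2 = 17·14·15 = 3570; A_2A_3 = 14·15·15 = 3150; A_3A_4 = 15·15·3 = 675; A_4A_5 = 15·3·19 = 855.
Length 3: A_1..A_3: k=1: 0+3150+17·14·15=6720; k=2: 3570+0+17·15·15=7395 → min 6720 | A_2..A_4: k=2: 0+675+14·15·3=1305; k=3: 3150+0+14·15·3=3780 → min 1305 | A_3..A_5: k=3: 0+855+15·15·19=5130; k=4: 675+0+15·3·19=1530 → min 1530.
Length 4: A_1..A_4: k=1: 0+1305+17·14·3=2019; k=2: 3570+675+17·15·3=5010; k=3: 6720+0+17·15·3=7485 → min 2019 | A_2..A_5: k=2: 0+1530+14·15·19=5520; k=3: 3150+855+14·15·19=7995; k=4: 1305+0+14·3·19=2103 → min 2103.
Length 5: A_1..A_5: k=1: 0+2103+17·14·19=6625; k=2: 3570+1530+17·15·19=9945; k=3: 6720+855+17·15·19=12420; k=4: 2019+0+17·3·19=2988 → min 2988.
Optimal order: ((A_1 (A_2 (A_3 A_4))) A_5) with cost 2988.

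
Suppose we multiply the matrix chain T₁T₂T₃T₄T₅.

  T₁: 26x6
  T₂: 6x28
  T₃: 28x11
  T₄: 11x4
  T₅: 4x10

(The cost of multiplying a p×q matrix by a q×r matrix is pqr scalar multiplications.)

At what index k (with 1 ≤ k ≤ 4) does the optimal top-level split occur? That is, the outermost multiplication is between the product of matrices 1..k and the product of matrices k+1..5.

Adjacent pairs: T₁T₂ = 26·6·28 = 4368; T₂T₃ = 6·28·11 = 1848; T₃T₄ = 28·11·4 = 1232; T₄T₅ = 11·4·10 = 440.
Length 3: T₁..T₃: k=1: 0+1848+26·6·11=3564; k=2: 4368+0+26·28·11=12376 → min 3564 | T₂..T₄: k=2: 0+1232+6·28·4=1904; k=3: 1848+0+6·11·4=2112 → min 1904 | T₃..T₅: k=3: 0+440+28·11·10=3520; k=4: 1232+0+28·4·10=2352 → min 2352.
Length 4: T₁..T₄: k=1: 0+1904+26·6·4=2528; k=2: 4368+1232+26·28·4=8512; k=3: 3564+0+26·11·4=4708 → min 2528 | T₂..T₅: k=2: 0+2352+6·28·10=4032; k=3: 1848+440+6·11·10=2948; k=4: 1904+0+6·4·10=2144 → min 2144.
Top-level splits: k=1: (T₁..T₁)·(T₂..T₅) → 0+2144+26·6·10 = 3704; k=2: (T₁..T₂)·(T₃..T₅) → 4368+2352+26·28·10 = 14000; k=3: (T₁..T₃)·(T₄..T₅) → 3564+440+26·11·10 = 6864; k=4: (T₁..T₄)·(T₅..T₅) → 2528+0+26·4·10 = 3568.
Best split is after T₄, i.e. k = 4.

4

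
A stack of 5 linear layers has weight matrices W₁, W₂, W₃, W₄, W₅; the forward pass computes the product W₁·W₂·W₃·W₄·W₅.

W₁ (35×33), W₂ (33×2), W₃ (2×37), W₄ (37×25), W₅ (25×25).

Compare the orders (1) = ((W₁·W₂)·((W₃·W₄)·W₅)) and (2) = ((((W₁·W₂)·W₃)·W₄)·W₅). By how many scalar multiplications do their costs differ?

51990

Order (1) = ((W₁·W₂)·((W₃·W₄)·W₅)): (W₁·W₂): 35×33 by 33×2 → 35×2, cost 35·33·2 = 2310; (W₃·W₄): 2×37 by 37×25 → 2×25, cost 2·37·25 = 1850; ((W₃·W₄)·W₅): 2×25 by 25×25 → 2×25, cost 2·25·25 = 1250; cumulative 3100; ((W₁·W₂)·((W₃·W₄)·W₅)): 35×2 by 2×25 → 35×25, cost 35·2·25 = 1750; cumulative 7160. Total 7160.
Order (2) = ((((W₁·W₂)·W₃)·W₄)·W₅): (W₁·W₂): 35×33 by 33×2 → 35×2, cost 35·33·2 = 2310; ((W₁·W₂)·W₃): 35×2 by 2×37 → 35×37, cost 35·2·37 = 2590; cumulative 4900; (((W₁·W₂)·W₃)·W₄): 35×37 by 37×25 → 35×25, cost 35·37·25 = 32375; cumulative 37275; ((((W₁·W₂)·W₃)·W₄)·W₅): 35×25 by 25×25 → 35×25, cost 35·25·25 = 21875; cumulative 59150. Total 59150.
Difference: |7160 − 59150| = 51990.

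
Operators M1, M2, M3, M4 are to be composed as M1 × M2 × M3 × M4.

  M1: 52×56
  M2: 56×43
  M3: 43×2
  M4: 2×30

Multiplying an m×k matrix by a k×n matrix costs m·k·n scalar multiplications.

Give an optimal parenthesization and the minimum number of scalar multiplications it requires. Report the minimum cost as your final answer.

13760

Adjacent pairs: M1M2 = 52·56·43 = 125216; M2M3 = 56·43·2 = 4816; M3M4 = 43·2·30 = 2580.
Length 3: M1..M3: k=1: 0+4816+52·56·2=10640; k=2: 125216+0+52·43·2=129688 → min 10640 | M2..M4: k=2: 0+2580+56·43·30=74820; k=3: 4816+0+56·2·30=8176 → min 8176.
Length 4: M1..M4: k=1: 0+8176+52·56·30=95536; k=2: 125216+2580+52·43·30=194876; k=3: 10640+0+52·2·30=13760 → min 13760.
Optimal parenthesization: ((M1 × (M2 × M3)) × M4) with cost 13760.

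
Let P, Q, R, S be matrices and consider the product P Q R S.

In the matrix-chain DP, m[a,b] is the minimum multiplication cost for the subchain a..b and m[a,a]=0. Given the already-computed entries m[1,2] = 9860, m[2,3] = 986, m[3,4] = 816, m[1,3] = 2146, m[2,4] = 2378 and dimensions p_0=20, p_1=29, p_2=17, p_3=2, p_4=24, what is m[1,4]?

m[1,4] = min over k∈[1,3] of m[1,k]+m[k+1,4]+p_{0}·p_k·p_{4}.
k=1: 0 + 2378 + 20·29·24 = 16298; k=2: 9860 + 816 + 20·17·24 = 18836; k=3: 2146 + 0 + 20·2·24 = 3106.
Minimum: 3106 at k=3.

3106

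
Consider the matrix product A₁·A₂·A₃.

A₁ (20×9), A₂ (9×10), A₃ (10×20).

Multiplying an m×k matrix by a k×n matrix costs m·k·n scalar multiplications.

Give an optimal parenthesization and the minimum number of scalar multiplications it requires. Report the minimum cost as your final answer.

5400

(A₁·(A₂·A₃)): cost 5400.
((A₁·A₂)·A₃): cost 5800.
Optimal: (A₁·(A₂·A₃)) with cost 5400.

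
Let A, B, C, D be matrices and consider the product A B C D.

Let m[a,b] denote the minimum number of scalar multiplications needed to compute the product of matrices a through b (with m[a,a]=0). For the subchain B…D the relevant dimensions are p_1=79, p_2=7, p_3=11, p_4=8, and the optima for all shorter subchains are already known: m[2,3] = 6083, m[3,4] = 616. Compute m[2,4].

5040

m[2,4] = min over k∈[2,3] of m[2,k]+m[k+1,4]+p_{1}·p_k·p_{4}.
k=2: 0 + 616 + 79·7·8 = 5040; k=3: 6083 + 0 + 79·11·8 = 13035.
Minimum: 5040 at k=2.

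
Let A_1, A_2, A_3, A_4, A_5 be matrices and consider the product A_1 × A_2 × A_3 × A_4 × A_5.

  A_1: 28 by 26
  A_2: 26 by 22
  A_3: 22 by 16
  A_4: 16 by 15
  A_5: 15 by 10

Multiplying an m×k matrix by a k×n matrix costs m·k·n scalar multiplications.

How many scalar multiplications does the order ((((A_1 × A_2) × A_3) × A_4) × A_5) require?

(A_1 × A_2): 28×26 by 26×22 → 28×22, cost 28·26·22 = 16016
((A_1 × A_2) × A_3): 28×22 by 22×16 → 28×16, cost 28·22·16 = 9856; cumulative 25872
(((A_1 × A_2) × A_3) × A_4): 28×16 by 16×15 → 28×15, cost 28·16·15 = 6720; cumulative 32592
((((A_1 × A_2) × A_3) × A_4) × A_5): 28×15 by 15×10 → 28×10, cost 28·15·10 = 4200; cumulative 36792
Total: 36792 scalar multiplications.

36792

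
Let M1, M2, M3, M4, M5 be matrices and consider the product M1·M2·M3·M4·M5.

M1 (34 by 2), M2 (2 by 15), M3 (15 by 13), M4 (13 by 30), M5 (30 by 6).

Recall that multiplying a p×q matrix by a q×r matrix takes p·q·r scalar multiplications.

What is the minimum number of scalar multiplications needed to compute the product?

Adjacent pairs: M1M2 = 34·2·15 = 1020; M2M3 = 2·15·13 = 390; M3M4 = 15·13·30 = 5850; M4M5 = 13·30·6 = 2340.
Length 3: M1..M3: k=1: 0+390+34·2·13=1274; k=2: 1020+0+34·15·13=7650 → min 1274 | M2..M4: k=2: 0+5850+2·15·30=6750; k=3: 390+0+2·13·30=1170 → min 1170 | M3..M5: k=3: 0+2340+15·13·6=3510; k=4: 5850+0+15·30·6=8550 → min 3510.
Length 4: M1..M4: k=1: 0+1170+34·2·30=3210; k=2: 1020+5850+34·15·30=22170; k=3: 1274+0+34·13·30=14534 → min 3210 | M2..M5: k=2: 0+3510+2·15·6=3690; k=3: 390+2340+2·13·6=2886; k=4: 1170+0+2·30·6=1530 → min 1530.
Length 5: M1..M5: k=1: 0+1530+34·2·6=1938; k=2: 1020+3510+34·15·6=7590; k=3: 1274+2340+34·13·6=6266; k=4: 3210+0+34·30·6=9330 → min 1938.
Optimal order: (M1·(((M2·M3)·M4)·M5)) with cost 1938.

1938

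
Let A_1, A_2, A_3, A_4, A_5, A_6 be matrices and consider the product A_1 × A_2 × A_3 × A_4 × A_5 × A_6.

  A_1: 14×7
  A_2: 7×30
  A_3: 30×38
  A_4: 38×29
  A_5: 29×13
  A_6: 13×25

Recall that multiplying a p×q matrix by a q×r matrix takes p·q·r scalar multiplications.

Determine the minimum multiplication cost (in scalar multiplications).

23058

Adjacent pairs: A_1A_2 = 14·7·30 = 2940; A_2A_3 = 7·30·38 = 7980; A_3A_4 = 30·38·29 = 33060; A_4A_5 = 38·29·13 = 14326; A_5A_6 = 29·13·25 = 9425.
Length 3: A_1..A_3: k=1: 0+7980+14·7·38=11704; k=2: 2940+0+14·30·38=18900 → min 11704 | A_2..A_4: k=2: 0+33060+7·30·29=39150; k=3: 7980+0+7·38·29=15694 → min 15694 | A_3..A_5: k=3: 0+14326+30·38·13=29146; k=4: 33060+0+30·29·13=44370 → min 29146 | A_4..A_6: k=4: 0+9425+38·29·25=36975; k=5: 14326+0+38·13·25=26676 → min 26676.
Length 4: A_1..A_4: k=1: 0+15694+14·7·29=18536; k=2: 2940+33060+14·30·29=48180; k=3: 11704+0+14·38·29=27132 → min 18536 | A_2..A_5: k=2: 0+29146+7·30·13=31876; k=3: 7980+14326+7·38·13=25764; k=4: 15694+0+7·29·13=18333 → min 18333 | A_3..A_6: k=3: 0+26676+30·38·25=55176; k=4: 33060+9425+30·29·25=64235; k=5: 29146+0+30·13·25=38896 → min 38896.
Length 5: A_1..A_5: k=1: 0+18333+14·7·13=19607; k=2: 2940+29146+14·30·13=37546; k=3: 11704+14326+14·38·13=32946; k=4: 18536+0+14·29·13=23814 → min 19607 | A_2..A_6: k=2: 0+38896+7·30·25=44146; k=3: 7980+26676+7·38·25=41306; k=4: 15694+9425+7·29·25=30194; k=5: 18333+0+7·13·25=20608 → min 20608.
Length 6: A_1..A_6: k=1: 0+20608+14·7·25=23058; k=2: 2940+38896+14·30·25=52336; k=3: 11704+26676+14·38·25=51680; k=4: 18536+9425+14·29·25=38111; k=5: 19607+0+14·13·25=24157 → min 23058.
Optimal order: (A_1 × ((((A_2 × A_3) × A_4) × A_5) × A_6)) with cost 23058.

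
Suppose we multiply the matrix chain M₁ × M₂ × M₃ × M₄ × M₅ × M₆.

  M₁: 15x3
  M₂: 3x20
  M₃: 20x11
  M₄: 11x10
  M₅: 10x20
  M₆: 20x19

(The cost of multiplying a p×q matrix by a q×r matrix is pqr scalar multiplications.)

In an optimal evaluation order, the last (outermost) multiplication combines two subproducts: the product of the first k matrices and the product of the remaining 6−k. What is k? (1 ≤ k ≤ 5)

Adjacent pairs: M₁M₂ = 15·3·20 = 900; M₂M₃ = 3·20·11 = 660; M₃M₄ = 20·11·10 = 2200; M₄M₅ = 11·10·20 = 2200; M₅M₆ = 10·20·19 = 3800.
Length 3: M₁..M₃: k=1: 0+660+15·3·11=1155; k=2: 900+0+15·20·11=4200 → min 1155 | M₂..M₄: k=2: 0+2200+3·20·10=2800; k=3: 660+0+3·11·10=990 → min 990 | M₃..M₅: k=3: 0+2200+20·11·20=6600; k=4: 2200+0+20·10·20=6200 → min 6200 | M₄..M₆: k=4: 0+3800+11·10·19=5890; k=5: 2200+0+11·20·19=6380 → min 5890.
Length 4: M₁..M₄: k=1: 0+990+15·3·10=1440; k=2: 900+2200+15·20·10=6100; k=3: 1155+0+15·11·10=2805 → min 1440 | M₂..M₅: k=2: 0+6200+3·20·20=7400; k=3: 660+2200+3·11·20=3520; k=4: 990+0+3·10·20=1590 → min 1590 | M₃..M₆: k=3: 0+5890+20·11·19=10070; k=4: 2200+3800+20·10·19=9800; k=5: 6200+0+20·20·19=13800 → min 9800.
Length 5: M₁..M₅: k=1: 0+1590+15·3·20=2490; k=2: 900+6200+15·20·20=13100; k=3: 1155+2200+15·11·20=6655; k=4: 1440+0+15·10·20=4440 → min 2490 | M₂..M₆: k=2: 0+9800+3·20·19=10940; k=3: 660+5890+3·11·19=7177; k=4: 990+3800+3·10·19=5360; k=5: 1590+0+3·20·19=2730 → min 2730.
Top-level splits: k=1: (M₁..M₁)·(M₂..M₆) → 0+2730+15·3·19 = 3585; k=2: (M₁..M₂)·(M₃..M₆) → 900+9800+15·20·19 = 16400; k=3: (M₁..M₃)·(M₄..M₆) → 1155+5890+15·11·19 = 10180; k=4: (M₁..M₄)·(M₅..M₆) → 1440+3800+15·10·19 = 8090; k=5: (M₁..M₅)·(M₆..M₆) → 2490+0+15·20·19 = 8190.
Best split is after M₁, i.e. k = 1.

1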